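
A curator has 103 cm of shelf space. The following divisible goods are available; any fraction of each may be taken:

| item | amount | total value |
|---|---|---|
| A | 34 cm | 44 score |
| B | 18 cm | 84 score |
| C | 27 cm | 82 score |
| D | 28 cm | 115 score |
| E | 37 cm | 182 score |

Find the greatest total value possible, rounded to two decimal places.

441.74

Take in order of value per unit:
- E (182/37 per unit): all 37 → value 182, running total 182.00
- B (84/18 per unit): all 18 → value 84, running total 266.00
- D (115/28 per unit): all 28 → value 115, running total 381.00
- C (82/27 per unit): 20 of 27 → value 20×82/27 = 60.7407, running total 441.74
Total 441.74.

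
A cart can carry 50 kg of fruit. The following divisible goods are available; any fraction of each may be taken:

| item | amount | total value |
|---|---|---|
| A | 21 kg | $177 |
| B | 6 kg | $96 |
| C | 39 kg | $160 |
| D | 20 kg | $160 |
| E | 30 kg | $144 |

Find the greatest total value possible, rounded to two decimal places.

447.40

Take in order of value per unit:
- B (96/6 per unit): all 6 → value 96, running total 96.00
- A (177/21 per unit): all 21 → value 177, running total 273.00
- D (160/20 per unit): all 20 → value 160, running total 433.00
- E (144/30 per unit): 3 of 30 → value 3×144/30 = 14.4000, running total 447.40
Total 447.40.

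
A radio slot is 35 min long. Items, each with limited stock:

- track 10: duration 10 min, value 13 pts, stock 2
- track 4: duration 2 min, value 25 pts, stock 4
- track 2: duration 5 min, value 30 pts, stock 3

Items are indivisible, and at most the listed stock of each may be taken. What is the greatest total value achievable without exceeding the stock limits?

203 pts

Top feasible selections:
- 1×track 10 + 4×track 4 + 3×track 2: duration 33, value 203
- 4×track 4 + 3×track 2: duration 23, value 190
- 1×track 10 + 3×track 4 + 3×track 2: duration 31, value 178
- 1×track 10 + 4×track 4 + 2×track 2: duration 28, value 173
Best: 203 pts.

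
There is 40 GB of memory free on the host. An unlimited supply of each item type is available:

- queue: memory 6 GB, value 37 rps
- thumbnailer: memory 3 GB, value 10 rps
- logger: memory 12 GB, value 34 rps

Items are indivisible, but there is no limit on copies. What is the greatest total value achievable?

Best value-per-unit is queue at 37/6; filling with it alone gives 6×37 = 222.
Optimal mix: 6×queue + 1×thumbnailer → memory 39, value 232.

232 rps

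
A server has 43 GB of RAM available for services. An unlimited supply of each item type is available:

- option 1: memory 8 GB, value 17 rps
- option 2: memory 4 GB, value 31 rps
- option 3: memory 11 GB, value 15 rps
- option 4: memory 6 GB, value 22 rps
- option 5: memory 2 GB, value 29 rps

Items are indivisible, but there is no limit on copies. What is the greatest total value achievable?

Best value-per-unit is option 5 at 29/2, and filling with it alone uses memory 21×2=42. No mix of the others beats 21×29 = 609.

609 rps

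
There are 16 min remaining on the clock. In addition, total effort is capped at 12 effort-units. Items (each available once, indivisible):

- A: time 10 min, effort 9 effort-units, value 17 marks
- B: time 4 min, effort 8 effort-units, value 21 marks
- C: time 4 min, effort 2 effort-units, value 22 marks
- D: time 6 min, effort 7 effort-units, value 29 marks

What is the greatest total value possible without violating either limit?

51 marks

Feasible sets respecting both limits:
- C+D: time 10, effort 9, value 51
- B+C: time 8, effort 10, value 43
- A+C: time 14, effort 11, value 39
- D: time 6, effort 7, value 29
Best: 51 marks.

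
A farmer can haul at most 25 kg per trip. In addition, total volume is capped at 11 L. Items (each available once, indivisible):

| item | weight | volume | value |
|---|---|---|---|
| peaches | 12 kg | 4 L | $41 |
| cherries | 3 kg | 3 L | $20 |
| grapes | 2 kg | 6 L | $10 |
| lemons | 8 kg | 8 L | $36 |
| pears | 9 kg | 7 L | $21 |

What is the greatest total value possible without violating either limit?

Feasible sets respecting both limits:
- peaches+pears: weight 21, volume 11, value 62
- peaches+cherries: weight 15, volume 7, value 61
- cherries+lemons: weight 11, volume 11, value 56
- peaches+grapes: weight 14, volume 10, value 51
Best: $62.

$62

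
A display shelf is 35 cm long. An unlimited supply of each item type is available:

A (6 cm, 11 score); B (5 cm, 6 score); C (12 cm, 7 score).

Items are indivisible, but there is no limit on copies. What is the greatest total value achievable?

61 score

Best value-per-unit is A at 11/6; filling with it alone gives 5×11 = 55.
Optimal mix: 5×A + 1×B → length 35, value 61.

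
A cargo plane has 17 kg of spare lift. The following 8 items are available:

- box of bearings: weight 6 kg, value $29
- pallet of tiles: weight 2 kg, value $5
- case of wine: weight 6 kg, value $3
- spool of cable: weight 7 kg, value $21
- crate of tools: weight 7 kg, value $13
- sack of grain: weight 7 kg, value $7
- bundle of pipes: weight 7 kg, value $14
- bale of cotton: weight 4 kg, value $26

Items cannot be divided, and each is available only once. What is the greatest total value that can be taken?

Check high-value combinations within 17 kg:
- box of bearings+spool of cable+bale of cotton: weight 6+7+4=17, value 29+21+26=76
- box of bearings+bundle of pipes+bale of cotton: weight 6+7+4=17, value 29+14+26=69
- box of bearings+crate of tools+bale of cotton: weight 6+7+4=17, value 29+13+26=68
- box of bearings+sack of grain+bale of cotton: weight 6+7+4=17, value 29+7+26=62
- box of bearings+pallet of tiles+bale of cotton: weight 6+2+4=12, value 29+5+26=60
Best: $76.

$76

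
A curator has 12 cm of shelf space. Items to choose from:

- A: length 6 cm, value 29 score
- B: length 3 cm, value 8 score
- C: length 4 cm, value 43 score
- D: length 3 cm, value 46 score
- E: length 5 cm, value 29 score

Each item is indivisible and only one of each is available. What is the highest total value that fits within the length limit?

118 score

This is a 0/1 knapsack; check combinations near the capacity.
- C+D+E: length 4+3+5=12, value 43+46+29=118
- B+C+D: length 3+4+3=10, value 8+43+46=97
- C+D: length 4+3=7, value 43+46=89
- B+D+E: length 3+3+5=11, value 8+46+29=83
Best: 118 score.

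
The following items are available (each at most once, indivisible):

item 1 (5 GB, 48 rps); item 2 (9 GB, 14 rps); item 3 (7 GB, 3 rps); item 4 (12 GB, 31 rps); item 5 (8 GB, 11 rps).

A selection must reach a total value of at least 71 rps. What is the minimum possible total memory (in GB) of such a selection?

Subsets with value ≥ 71, sorted by total memory:
- item 1+item 4: memory 17, value 79
- item 1+item 2+item 5: memory 22, value 73
- item 1+item 3+item 4: memory 24, value 82
- item 1+item 4+item 5: memory 25, value 90
Minimum memory: 17 GB.

17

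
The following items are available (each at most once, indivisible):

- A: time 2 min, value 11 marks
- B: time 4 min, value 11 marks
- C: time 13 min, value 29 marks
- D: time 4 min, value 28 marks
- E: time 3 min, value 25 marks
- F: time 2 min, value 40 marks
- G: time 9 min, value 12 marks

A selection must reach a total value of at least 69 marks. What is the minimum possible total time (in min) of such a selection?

Subsets with value ≥ 69, sorted by total time:
- A+E+F: time 7, value 76
- A+D+F: time 8, value 79
- D+E+F: time 9, value 93
- B+E+F: time 9, value 76
Minimum time: 7 min.

7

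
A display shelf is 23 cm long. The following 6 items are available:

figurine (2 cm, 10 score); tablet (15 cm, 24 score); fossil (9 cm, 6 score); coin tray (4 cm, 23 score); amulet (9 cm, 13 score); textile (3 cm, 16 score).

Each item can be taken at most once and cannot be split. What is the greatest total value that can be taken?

This is a 0/1 knapsack; check combinations near the capacity.
- tablet+coin tray+textile: length 15+4+3=22, value 24+23+16=63
- figurine+coin tray+amulet+textile: length 2+4+9+3=18, value 10+23+13+16=62
- figurine+tablet+coin tray: length 2+15+4=21, value 10+24+23=57
- figurine+fossil+coin tray+textile: length 2+9+4+3=18, value 10+6+23+16=55
Best: 63 score.

63 score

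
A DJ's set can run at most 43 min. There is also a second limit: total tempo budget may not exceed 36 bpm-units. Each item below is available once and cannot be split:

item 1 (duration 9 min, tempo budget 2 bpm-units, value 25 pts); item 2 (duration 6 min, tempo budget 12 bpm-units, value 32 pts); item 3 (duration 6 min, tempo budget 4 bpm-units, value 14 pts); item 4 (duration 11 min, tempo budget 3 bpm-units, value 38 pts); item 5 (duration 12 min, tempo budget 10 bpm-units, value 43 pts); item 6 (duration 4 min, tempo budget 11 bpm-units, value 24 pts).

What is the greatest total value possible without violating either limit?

Feasible sets respecting both limits:
- item 1+item 3+item 4+item 5+item 6: duration 42, tempo budget 30, value 144
- item 1+item 2+item 4+item 5: duration 38, tempo budget 27, value 138
- item 2+item 4+item 5+item 6: duration 33, tempo budget 36, value 137
- item 1+item 2+item 3+item 4+item 6: duration 36, tempo budget 32, value 133
Best: 144 pts.

144 pts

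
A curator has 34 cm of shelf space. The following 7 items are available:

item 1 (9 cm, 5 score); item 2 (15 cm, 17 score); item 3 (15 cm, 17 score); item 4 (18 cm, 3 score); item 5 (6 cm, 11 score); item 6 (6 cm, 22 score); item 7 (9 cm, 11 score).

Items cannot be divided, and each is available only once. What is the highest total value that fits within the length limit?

Check high-value combinations within 34 cm:
- item 2+item 5+item 6: length 15+6+6=27, value 17+11+22=50
- item 3+item 5+item 6: length 15+6+6=27, value 17+11+22=50
- item 2+item 6+item 7: length 15+6+9=30, value 17+22+11=50
- item 3+item 6+item 7: length 15+6+9=30, value 17+22+11=50
Best: 50 score.

50 score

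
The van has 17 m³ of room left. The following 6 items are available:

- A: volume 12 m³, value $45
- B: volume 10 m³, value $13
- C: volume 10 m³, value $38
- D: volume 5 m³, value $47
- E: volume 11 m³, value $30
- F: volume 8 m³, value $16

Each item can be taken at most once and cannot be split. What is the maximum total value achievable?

Check high-value combinations within 17 m³:
- A+D: volume 12+5=17, value 45+47=92
- C+D: volume 10+5=15, value 38+47=85
- D+E: volume 5+11=16, value 47+30=77
- D+F: volume 5+8=13, value 47+16=63
- B+D: volume 10+5=15, value 13+47=60
Best: $92.

$92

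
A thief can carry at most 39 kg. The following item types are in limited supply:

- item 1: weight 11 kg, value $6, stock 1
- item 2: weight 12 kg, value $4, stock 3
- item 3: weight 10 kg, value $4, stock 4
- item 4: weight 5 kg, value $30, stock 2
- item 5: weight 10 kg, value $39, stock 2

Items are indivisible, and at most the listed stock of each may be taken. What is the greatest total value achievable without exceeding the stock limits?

Top feasible selections:
- 2×item 4 + 2×item 5: weight 30, value 138
- 1×item 1 + 1×item 4 + 2×item 5: weight 36, value 114
- 1×item 3 + 1×item 4 + 2×item 5: weight 35, value 112
Best: $138.

$138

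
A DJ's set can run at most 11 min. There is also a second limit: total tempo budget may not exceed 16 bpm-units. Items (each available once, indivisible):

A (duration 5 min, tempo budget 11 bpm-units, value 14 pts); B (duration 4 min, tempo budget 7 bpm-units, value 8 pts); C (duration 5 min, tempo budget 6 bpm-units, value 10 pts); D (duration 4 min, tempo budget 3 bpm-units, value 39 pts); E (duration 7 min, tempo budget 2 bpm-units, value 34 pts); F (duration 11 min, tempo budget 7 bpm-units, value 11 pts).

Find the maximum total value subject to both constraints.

73 pts

Feasible sets respecting both limits:
- D+E: duration 11, tempo budget 5, value 73
- A+D: duration 9, tempo budget 14, value 53
- C+D: duration 9, tempo budget 9, value 49
Best: 73 pts.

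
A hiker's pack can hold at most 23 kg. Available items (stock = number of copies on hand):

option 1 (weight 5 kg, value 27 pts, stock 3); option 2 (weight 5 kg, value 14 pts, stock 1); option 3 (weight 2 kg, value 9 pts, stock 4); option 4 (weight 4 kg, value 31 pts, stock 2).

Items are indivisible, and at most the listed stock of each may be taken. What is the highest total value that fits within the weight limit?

143 pts

Best selections within weight 23 and stock limits:
- 3×option 1 + 2×option 4: weight 23, value 143
- 2×option 1 + 2×option 3 + 2×option 4: weight 22, value 134
- 2×option 1 + 1×option 2 + 2×option 4: weight 23, value 130
- 3×option 1 + 2×option 3 + 1×option 4: weight 23, value 130
Best: 143 pts.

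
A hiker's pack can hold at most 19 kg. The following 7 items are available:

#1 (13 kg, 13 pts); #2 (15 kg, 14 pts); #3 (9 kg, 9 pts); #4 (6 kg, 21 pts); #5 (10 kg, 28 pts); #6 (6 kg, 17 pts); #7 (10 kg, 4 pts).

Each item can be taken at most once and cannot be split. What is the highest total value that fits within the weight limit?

Check high-value combinations within 19 kg:
- #4+#5: weight 6+10=16, value 21+28=49
- #5+#6: weight 10+6=16, value 28+17=45
- #4+#6: weight 6+6=12, value 21+17=38
Best: 49 pts.

49 pts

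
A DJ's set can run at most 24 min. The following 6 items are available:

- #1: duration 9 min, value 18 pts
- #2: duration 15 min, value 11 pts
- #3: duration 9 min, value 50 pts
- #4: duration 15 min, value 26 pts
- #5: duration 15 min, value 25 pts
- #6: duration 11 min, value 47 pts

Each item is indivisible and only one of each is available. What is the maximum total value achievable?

97 pts

Check high-value combinations within 24 min:
- #3+#6: duration 9+11=20, value 50+47=97
- #3+#4: duration 9+15=24, value 50+26=76
- #3+#5: duration 9+15=24, value 50+25=75
Best: 97 pts.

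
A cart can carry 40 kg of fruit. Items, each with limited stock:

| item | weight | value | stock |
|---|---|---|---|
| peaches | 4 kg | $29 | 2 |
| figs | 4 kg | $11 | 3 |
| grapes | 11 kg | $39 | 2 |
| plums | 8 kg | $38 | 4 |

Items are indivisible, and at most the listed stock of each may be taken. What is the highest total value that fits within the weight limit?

$210

Best selections within weight 40 and stock limits:
- 2×peaches + 4×plums: weight 40, value 210
- 2×peaches + 2×figs + 3×plums: weight 40, value 194
- 1×peaches + 1×figs + 4×plums: weight 40, value 192
Best: $210.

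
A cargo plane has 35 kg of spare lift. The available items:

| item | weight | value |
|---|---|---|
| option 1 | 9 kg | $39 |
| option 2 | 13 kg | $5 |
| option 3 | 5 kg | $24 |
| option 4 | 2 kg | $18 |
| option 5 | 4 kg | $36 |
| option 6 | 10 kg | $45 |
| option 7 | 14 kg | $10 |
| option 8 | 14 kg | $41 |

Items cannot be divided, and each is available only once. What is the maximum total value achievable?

$164

Check high-value combinations within 35 kg:
- option 3+option 4+option 5+option 6+option 8: weight 5+2+4+10+14=35, value 24+18+36+45+41=164
- option 1+option 3+option 4+option 5+option 6: weight 9+5+2+4+10=30, value 39+24+18+36+45=162
- option 1+option 3+option 4+option 5+option 8: weight 9+5+2+4+14=34, value 39+24+18+36+41=158
- option 3+option 5+option 6+option 8: weight 5+4+10+14=33, value 24+36+45+41=146
- option 1+option 3+option 5+option 6: weight 9+5+4+10=28, value 39+24+36+45=144
Best: $164.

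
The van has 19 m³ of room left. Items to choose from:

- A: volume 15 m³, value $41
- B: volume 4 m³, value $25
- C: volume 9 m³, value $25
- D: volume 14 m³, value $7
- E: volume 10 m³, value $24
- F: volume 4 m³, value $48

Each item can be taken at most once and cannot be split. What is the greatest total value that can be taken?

$98

Check high-value combinations within 19 m³:
- B+C+F: volume 4+9+4=17, value 25+25+48=98
- B+E+F: volume 4+10+4=18, value 25+24+48=97
- A+F: volume 15+4=19, value 41+48=89
Best: $98.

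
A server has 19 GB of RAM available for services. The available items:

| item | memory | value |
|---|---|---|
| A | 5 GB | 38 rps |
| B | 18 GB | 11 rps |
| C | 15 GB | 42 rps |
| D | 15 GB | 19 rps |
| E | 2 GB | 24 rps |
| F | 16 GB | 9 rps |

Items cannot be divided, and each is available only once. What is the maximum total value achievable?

Check high-value combinations within 19 GB:
- C+E: memory 15+2=17, value 42+24=66
- A+E: memory 5+2=7, value 38+24=62
- D+E: memory 15+2=17, value 19+24=43
Best: 66 rps.

66 rps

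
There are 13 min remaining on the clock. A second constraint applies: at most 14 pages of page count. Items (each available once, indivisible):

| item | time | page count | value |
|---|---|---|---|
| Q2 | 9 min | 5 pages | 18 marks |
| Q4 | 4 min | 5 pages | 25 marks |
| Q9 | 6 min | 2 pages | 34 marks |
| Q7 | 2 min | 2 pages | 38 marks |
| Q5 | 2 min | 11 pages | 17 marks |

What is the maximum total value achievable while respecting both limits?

Feasible sets respecting both limits:
- Q4+Q9+Q7: time 12, page count 9, value 97
- Q9+Q7: time 8, page count 4, value 72
- Q4+Q7: time 6, page count 7, value 63
- Q4+Q9: time 10, page count 7, value 59
Best: 97 marks.

97 marks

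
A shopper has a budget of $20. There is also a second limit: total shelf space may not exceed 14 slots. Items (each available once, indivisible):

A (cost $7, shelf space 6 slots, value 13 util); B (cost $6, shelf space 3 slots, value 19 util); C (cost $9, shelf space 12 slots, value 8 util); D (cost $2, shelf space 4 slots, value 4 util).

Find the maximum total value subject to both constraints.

Feasible sets respecting both limits:
- A+B+D: cost 15, shelf space 13, value 36
- A+B: cost 13, shelf space 9, value 32
- B+D: cost 8, shelf space 7, value 23
Best: 36 util.

36 util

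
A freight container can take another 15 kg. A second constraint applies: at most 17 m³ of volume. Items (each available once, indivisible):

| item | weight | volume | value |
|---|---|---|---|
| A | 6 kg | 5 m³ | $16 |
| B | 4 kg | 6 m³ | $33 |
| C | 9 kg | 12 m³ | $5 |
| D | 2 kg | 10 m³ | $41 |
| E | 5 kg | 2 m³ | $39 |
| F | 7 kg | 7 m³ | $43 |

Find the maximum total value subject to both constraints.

Feasible sets respecting both limits:
- A+D+E: weight 13, volume 17, value 96
- A+B+E: weight 15, volume 13, value 88
- D+F: weight 9, volume 17, value 84
Best: $96.

$96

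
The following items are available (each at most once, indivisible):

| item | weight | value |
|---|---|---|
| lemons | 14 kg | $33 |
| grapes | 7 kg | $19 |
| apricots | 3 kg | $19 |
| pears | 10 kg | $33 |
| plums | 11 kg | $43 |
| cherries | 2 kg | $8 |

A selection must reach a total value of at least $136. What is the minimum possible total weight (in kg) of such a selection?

40

Subsets with value ≥ 136, sorted by total weight:
- lemons+apricots+pears+plums+cherries: weight 40, value 136
- lemons+grapes+pears+plums+cherries: weight 44, value 136
- lemons+grapes+apricots+pears+plums: weight 45, value 147
Minimum weight: 40 kg.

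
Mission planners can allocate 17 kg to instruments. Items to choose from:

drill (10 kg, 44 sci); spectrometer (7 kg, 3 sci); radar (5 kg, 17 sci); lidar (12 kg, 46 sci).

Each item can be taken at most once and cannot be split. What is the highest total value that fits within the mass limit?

This is a 0/1 knapsack; check combinations near the capacity.
- radar+lidar: mass 5+12=17, value 17+46=63
- drill+radar: mass 10+5=15, value 44+17=61
- drill+spectrometer: mass 10+7=17, value 44+3=47
- lidar: mass 12, value 46
Best: 63 sci.

63 sci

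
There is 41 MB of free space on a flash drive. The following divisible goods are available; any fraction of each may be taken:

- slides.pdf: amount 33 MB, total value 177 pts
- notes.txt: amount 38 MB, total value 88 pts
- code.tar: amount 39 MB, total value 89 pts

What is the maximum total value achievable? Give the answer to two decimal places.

195.53

Take in order of value per unit:
- slides.pdf (177/33 per unit): all 33 → value 177, running total 177.00
- notes.txt (88/38 per unit): 8 of 38 → value 8×88/38 = 18.5263, running total 195.53
Total 195.53.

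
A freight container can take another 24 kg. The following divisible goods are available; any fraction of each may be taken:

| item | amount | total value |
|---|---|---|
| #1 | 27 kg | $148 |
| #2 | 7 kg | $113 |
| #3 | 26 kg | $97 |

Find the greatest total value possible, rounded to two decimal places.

206.19

Take in order of value per unit:
- #2 (113/7 per unit): all 7 → value 113, running total 113.00
- #1 (148/27 per unit): 17 of 27 → value 17×148/27 = 93.1852, running total 206.19
Total 206.19.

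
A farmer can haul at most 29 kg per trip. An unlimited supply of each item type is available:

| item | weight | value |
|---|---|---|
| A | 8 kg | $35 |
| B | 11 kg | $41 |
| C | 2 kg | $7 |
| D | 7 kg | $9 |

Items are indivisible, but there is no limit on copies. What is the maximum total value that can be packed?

$119

Best value-per-unit is A at 35/8; filling with it alone gives 3×35 = 105.
Optimal mix: 3×A + 2×C → weight 28, value 119.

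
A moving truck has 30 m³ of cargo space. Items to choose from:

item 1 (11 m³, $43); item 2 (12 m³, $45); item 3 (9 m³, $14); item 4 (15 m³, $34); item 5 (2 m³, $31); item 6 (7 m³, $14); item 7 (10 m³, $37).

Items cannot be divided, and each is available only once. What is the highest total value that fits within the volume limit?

This is a 0/1 knapsack; check combinations near the capacity.
- item 1+item 5+item 6+item 7: volume 11+2+7+10=30, value 43+31+14+37=125
- item 1+item 2+item 5: volume 11+12+2=25, value 43+45+31=119
- item 2+item 5+item 7: volume 12+2+10=24, value 45+31+37=113
Best: $125.

$125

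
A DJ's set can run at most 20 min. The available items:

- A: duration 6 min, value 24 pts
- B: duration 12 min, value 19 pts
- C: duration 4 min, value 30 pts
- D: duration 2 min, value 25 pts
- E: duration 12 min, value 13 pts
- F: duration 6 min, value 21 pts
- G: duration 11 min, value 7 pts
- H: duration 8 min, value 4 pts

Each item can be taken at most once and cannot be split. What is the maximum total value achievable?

Check high-value combinations within 20 min:
- A+C+D+F: duration 6+4+2+6=18, value 24+30+25+21=100
- A+C+D+H: duration 6+4+2+8=20, value 24+30+25+4=83
- C+D+F+H: duration 4+2+6+8=20, value 30+25+21+4=80
- A+C+D: duration 6+4+2=12, value 24+30+25=79
- C+D+F: duration 4+2+6=12, value 30+25+21=76
Best: 100 pts.

100 pts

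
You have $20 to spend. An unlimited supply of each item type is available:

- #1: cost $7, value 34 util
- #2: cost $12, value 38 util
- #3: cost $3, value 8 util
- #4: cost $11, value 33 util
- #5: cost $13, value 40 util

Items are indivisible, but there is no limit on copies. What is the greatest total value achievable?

84 util

Best value-per-unit is #1 at 34/7; filling with it alone gives 2×34 = 68.
Optimal mix: 2×#1 + 2×#3 → cost 20, value 84.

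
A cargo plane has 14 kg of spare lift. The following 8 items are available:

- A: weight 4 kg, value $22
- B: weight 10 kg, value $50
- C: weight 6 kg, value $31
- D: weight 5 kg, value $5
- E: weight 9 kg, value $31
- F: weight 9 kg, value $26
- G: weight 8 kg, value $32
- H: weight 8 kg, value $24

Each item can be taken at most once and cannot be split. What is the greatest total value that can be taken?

Check high-value combinations within 14 kg:
- A+B: weight 4+10=14, value 22+50=72
- C+G: weight 6+8=14, value 31+32=63
- C+H: weight 6+8=14, value 31+24=55
- A+G: weight 4+8=12, value 22+32=54
Best: $72.

$72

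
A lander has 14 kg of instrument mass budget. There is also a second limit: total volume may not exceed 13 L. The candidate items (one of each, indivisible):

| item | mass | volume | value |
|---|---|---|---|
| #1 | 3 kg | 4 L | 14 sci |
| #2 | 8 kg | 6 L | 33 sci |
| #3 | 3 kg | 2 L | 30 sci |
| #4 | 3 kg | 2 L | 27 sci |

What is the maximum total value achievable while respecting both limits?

90 sci

Feasible sets respecting both limits:
- #2+#3+#4: mass 14, volume 10, value 90
- #1+#2+#3: mass 14, volume 12, value 77
- #1+#2+#4: mass 14, volume 12, value 74
Best: 90 sci.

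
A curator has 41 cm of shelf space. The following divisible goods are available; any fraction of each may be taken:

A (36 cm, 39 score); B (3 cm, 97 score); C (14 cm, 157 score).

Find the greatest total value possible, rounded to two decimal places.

Take in order of value per unit:
- B (97/3 per unit): all 3 → value 97, running total 97.00
- C (157/14 per unit): all 14 → value 157, running total 254.00
- A (39/36 per unit): 24 of 36 → value 24×39/36 = 26.0000, running total 280.00
Total 280.00.

280.00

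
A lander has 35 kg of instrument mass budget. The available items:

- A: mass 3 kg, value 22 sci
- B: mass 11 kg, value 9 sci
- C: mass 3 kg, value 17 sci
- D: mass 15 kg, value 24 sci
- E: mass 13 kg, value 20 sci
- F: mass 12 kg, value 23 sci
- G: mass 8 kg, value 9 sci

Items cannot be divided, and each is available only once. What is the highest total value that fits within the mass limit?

86 sci

Check high-value combinations within 35 kg:
- A+C+D+F: mass 3+3+15+12=33, value 22+17+24+23=86
- A+C+D+E: mass 3+3+15+13=34, value 22+17+24+20=83
- A+C+E+F: mass 3+3+13+12=31, value 22+17+20+23=82
Best: 86 sci.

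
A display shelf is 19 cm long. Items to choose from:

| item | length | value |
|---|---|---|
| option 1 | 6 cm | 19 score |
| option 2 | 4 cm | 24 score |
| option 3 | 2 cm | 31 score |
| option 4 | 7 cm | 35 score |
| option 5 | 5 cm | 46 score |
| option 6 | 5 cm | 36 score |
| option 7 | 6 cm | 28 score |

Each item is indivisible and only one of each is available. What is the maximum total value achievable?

Check high-value combinations within 19 cm:
- option 3+option 4+option 5+option 6: length 2+7+5+5=19, value 31+35+46+36=148
- option 3+option 5+option 6+option 7: length 2+5+5+6=18, value 31+46+36+28=141
- option 2+option 3+option 5+option 6: length 4+2+5+5=16, value 24+31+46+36=137
- option 2+option 3+option 4+option 5: length 4+2+7+5=18, value 24+31+35+46=136
Best: 148 score.

148 score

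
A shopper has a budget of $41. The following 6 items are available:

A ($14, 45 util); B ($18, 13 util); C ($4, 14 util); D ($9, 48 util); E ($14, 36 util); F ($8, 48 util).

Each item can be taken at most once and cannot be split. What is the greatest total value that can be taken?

Check high-value combinations within $41:
- A+C+D+F: cost 14+4+9+8=35, value 45+14+48+48=155
- C+D+E+F: cost 4+9+14+8=35, value 14+48+36+48=146
- A+C+E+F: cost 14+4+14+8=40, value 45+14+36+48=143
Best: 155 util.

155 util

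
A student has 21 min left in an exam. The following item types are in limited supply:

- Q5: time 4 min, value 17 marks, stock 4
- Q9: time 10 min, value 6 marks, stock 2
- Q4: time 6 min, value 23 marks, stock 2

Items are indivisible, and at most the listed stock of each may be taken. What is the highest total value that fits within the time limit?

Top feasible selections:
- 2×Q5 + 2×Q4: time 20, value 80
- 3×Q5 + 1×Q4: time 18, value 74
- 4×Q5: time 16, value 68
Best: 80 marks.

80 marks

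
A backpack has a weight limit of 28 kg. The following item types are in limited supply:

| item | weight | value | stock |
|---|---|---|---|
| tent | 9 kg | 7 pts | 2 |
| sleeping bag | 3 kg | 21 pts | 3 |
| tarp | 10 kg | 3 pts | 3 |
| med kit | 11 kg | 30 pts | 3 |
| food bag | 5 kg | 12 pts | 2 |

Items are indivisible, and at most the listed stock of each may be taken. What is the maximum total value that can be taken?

Best selections within weight 28 and stock limits:
- 3×sleeping bag + 1×med kit + 1×food bag: weight 25, value 105
- 2×sleeping bag + 2×med kit: weight 28, value 102
- 2×sleeping bag + 1×med kit + 2×food bag: weight 27, value 96
- 1×tent + 3×sleeping bag + 2×food bag: weight 28, value 94
Best: 105 pts.

105 pts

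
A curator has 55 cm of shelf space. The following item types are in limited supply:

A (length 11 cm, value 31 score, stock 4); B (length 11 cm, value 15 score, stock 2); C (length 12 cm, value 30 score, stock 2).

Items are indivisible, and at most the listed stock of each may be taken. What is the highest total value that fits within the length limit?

Top feasible selections:
- 4×A + 1×B: length 55, value 139
- 4×A: length 44, value 124
Best: 139 score.

139 score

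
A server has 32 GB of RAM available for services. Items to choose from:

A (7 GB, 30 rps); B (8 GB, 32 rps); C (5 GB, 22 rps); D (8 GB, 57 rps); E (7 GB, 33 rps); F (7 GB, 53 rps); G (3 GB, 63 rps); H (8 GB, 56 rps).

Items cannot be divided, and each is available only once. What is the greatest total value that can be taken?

This is a 0/1 knapsack; check combinations near the capacity.
- C+D+F+G+H: memory 5+8+7+3+8=31, value 22+57+53+63+56=251
- A+D+E+F+G: memory 7+8+7+7+3=32, value 30+57+33+53+63=236
- A+E+F+G+H: memory 7+7+7+3+8=32, value 30+33+53+63+56=235
- C+D+E+G+H: memory 5+8+7+3+8=31, value 22+57+33+63+56=231
- B+C+D+G+H: memory 8+5+8+3+8=32, value 32+22+57+63+56=230
Best: 251 rps.

251 rps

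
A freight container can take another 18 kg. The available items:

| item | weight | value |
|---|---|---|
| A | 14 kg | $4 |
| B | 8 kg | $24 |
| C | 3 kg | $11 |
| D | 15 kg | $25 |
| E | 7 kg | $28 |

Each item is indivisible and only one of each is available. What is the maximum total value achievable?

$63

Check high-value combinations within 18 kg:
- B+C+E: weight 8+3+7=18, value 24+11+28=63
- B+E: weight 8+7=15, value 24+28=52
- C+E: weight 3+7=10, value 11+28=39
- C+D: weight 3+15=18, value 11+25=36
Best: $63.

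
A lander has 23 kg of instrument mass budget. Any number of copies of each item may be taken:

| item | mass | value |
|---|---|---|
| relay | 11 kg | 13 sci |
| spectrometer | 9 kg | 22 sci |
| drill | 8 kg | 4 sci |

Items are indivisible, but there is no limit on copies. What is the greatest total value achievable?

44 sci

Best value-per-unit is spectrometer at 22/9, and filling with it alone uses mass 2×9=18. No mix of the others beats 2×22 = 44.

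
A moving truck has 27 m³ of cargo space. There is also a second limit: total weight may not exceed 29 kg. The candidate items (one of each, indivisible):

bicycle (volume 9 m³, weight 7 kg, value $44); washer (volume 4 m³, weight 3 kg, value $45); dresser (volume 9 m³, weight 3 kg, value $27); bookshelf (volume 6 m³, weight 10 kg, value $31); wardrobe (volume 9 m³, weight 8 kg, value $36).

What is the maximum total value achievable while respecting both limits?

$125

Feasible sets respecting both limits:
- bicycle+washer+wardrobe: volume 22, weight 18, value 125
- bicycle+washer+bookshelf: volume 19, weight 20, value 120
- bicycle+washer+dresser: volume 22, weight 13, value 116
Best: $125.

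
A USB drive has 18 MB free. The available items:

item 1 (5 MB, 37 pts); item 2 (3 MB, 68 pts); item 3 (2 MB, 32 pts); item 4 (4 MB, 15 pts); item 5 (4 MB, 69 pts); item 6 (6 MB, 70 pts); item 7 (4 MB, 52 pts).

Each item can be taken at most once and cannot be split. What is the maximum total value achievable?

Check high-value combinations within 18 MB:
- item 2+item 5+item 6+item 7: size 3+4+6+4=17, value 68+69+70+52=259
- item 1+item 2+item 3+item 5+item 7: size 5+3+2+4+4=18, value 37+68+32+69+52=258
- item 1+item 2+item 5+item 6: size 5+3+4+6=18, value 37+68+69+70=244
Best: 259 pts.

259 pts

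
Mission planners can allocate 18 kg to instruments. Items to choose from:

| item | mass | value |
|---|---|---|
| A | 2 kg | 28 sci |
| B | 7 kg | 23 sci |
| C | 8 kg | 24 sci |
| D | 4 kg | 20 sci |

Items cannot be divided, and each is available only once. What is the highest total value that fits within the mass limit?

75 sci

This is a 0/1 knapsack; check combinations near the capacity.
- A+B+C: mass 2+7+8=17, value 28+23+24=75
- A+C+D: mass 2+8+4=14, value 28+24+20=72
- A+B+D: mass 2+7+4=13, value 28+23+20=71
- A+C: mass 2+8=10, value 28+24=52
- A+B: mass 2+7=9, value 28+23=51
Best: 75 sci.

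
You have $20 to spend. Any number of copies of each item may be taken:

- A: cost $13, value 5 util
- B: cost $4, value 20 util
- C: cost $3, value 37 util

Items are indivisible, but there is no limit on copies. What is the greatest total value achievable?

222 util

Best value-per-unit is C at 37/3, and filling with it alone uses cost 6×3=18. No mix of the others beats 6×37 = 222.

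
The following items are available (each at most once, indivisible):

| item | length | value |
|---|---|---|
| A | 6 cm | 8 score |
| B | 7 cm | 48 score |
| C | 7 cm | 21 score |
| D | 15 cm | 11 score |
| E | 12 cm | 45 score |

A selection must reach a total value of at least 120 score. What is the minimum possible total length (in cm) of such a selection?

Subsets with value ≥ 120, sorted by total length:
- A+B+C+E: length 32, value 122
- B+C+D+E: length 41, value 125
- A+B+C+D+E: length 47, value 133
Minimum length: 32 cm.

32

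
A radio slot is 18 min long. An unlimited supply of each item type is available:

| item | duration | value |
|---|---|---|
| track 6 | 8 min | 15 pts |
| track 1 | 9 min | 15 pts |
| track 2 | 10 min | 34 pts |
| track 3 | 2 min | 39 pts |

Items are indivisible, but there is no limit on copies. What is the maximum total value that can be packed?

351 pts

Best value-per-unit is track 3 at 39/2, and filling with it alone uses duration 9×2=18. No mix of the others beats 9×39 = 351.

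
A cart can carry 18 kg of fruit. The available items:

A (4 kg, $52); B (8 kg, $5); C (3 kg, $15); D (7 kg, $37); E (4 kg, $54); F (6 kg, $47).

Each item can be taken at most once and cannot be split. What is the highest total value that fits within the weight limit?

$168

This is a 0/1 knapsack; check combinations near the capacity.
- A+C+E+F: weight 4+3+4+6=17, value 52+15+54+47=168
- A+C+D+E: weight 4+3+7+4=18, value 52+15+37+54=158
- A+E+F: weight 4+4+6=14, value 52+54+47=153
Best: $168.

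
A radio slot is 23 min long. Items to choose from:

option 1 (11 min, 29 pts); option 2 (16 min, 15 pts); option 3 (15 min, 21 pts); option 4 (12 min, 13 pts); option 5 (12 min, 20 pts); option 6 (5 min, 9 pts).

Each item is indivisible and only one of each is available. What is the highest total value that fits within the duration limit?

Check high-value combinations within 23 min:
- option 1+option 5: duration 11+12=23, value 29+20=49
- option 1+option 4: duration 11+12=23, value 29+13=42
- option 1+option 6: duration 11+5=16, value 29+9=38
Best: 49 pts.

49 pts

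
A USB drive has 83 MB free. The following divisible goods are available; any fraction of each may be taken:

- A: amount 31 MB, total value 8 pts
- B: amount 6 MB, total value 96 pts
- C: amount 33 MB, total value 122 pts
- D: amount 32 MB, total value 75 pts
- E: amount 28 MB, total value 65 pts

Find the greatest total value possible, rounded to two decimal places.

Take in order of value per unit:
- B (96/6 per unit): all 6 → value 96, running total 96.00
- C (122/33 per unit): all 33 → value 122, running total 218.00
- D (75/32 per unit): all 32 → value 75, running total 293.00
- E (65/28 per unit): 12 of 28 → value 12×65/28 = 27.8571, running total 320.86
Total 320.86.

320.86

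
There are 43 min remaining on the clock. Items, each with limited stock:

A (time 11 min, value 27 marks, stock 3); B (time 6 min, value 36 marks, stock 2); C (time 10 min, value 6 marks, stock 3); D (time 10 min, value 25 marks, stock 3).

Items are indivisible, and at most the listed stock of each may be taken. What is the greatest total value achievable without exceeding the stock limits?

149 marks

Top feasible selections:
- 1×A + 2×B + 2×D: time 43, value 149
- 2×B + 3×D: time 42, value 147
Best: 149 marks.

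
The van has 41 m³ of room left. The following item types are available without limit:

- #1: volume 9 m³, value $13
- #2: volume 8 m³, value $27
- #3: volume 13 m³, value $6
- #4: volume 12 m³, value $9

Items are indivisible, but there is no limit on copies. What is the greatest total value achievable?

$135

Best value-per-unit is #2 at 27/8, and filling with it alone uses volume 5×8=40. No mix of the others beats 5×27 = 135.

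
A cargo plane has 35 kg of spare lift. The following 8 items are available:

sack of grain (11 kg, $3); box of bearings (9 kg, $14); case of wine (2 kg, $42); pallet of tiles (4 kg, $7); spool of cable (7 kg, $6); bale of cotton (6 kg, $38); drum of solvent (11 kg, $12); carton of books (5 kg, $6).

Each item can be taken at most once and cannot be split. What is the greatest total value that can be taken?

Check high-value combinations within 35 kg:
- box of bearings+case of wine+pallet of tiles+bale of cotton+drum of solvent: weight 9+2+4+6+11=32, value 14+42+7+38+12=113
- box of bearings+case of wine+pallet of tiles+spool of cable+bale of cotton+carton of books: weight 9+2+4+7+6+5=33, value 14+42+7+6+38+6=113
- box of bearings+case of wine+bale of cotton+drum of solvent+carton of books: weight 9+2+6+11+5=33, value 14+42+38+12+6=112
- box of bearings+case of wine+spool of cable+bale of cotton+drum of solvent: weight 9+2+7+6+11=35, value 14+42+6+38+12=112
Best: $113.

$113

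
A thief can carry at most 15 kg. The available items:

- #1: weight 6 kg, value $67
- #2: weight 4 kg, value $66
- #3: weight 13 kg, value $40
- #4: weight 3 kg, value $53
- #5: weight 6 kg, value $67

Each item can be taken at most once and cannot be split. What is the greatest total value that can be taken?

This is a 0/1 knapsack; check combinations near the capacity.
- #1+#4+#5: weight 6+3+6=15, value 67+53+67=187
- #1+#2+#4: weight 6+4+3=13, value 67+66+53=186
- #2+#4+#5: weight 4+3+6=13, value 66+53+67=186
- #1+#5: weight 6+6=12, value 67+67=134
Best: $187.

$187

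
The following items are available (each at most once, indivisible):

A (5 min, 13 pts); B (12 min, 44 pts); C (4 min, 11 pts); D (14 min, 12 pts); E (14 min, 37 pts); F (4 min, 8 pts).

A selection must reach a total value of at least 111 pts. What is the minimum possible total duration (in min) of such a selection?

Subsets with value ≥ 111, sorted by total duration:
- A+B+C+E+F: duration 39, value 113
- B+C+D+E+F: duration 48, value 112
- A+B+C+D+E: duration 49, value 117
- A+B+D+E+F: duration 49, value 114
Minimum duration: 39 min.

39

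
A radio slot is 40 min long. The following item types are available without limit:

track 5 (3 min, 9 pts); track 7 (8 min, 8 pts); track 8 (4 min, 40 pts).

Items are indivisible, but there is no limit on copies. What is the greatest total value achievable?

Best value-per-unit is track 8 at 40/4, and filling with it alone uses duration 10×4=40. No mix of the others beats 10×40 = 400.

400 pts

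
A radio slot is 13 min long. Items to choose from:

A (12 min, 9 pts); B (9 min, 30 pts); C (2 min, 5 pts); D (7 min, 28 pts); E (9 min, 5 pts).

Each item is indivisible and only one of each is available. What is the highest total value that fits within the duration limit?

Check high-value combinations within 13 min:
- B+C: duration 9+2=11, value 30+5=35
- C+D: duration 2+7=9, value 5+28=33
- B: duration 9, value 30
- D: duration 7, value 28
Best: 35 pts.

35 pts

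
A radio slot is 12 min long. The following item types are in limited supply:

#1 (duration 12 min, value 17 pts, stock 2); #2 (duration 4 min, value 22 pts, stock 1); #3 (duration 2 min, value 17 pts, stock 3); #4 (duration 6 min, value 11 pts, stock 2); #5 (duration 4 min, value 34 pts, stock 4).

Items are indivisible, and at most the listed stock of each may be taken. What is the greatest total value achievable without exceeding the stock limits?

Top feasible selections:
- 3×#5: duration 12, value 102
- 2×#3 + 2×#5: duration 12, value 102
- 1×#2 + 2×#5: duration 12, value 90
Best: 102 pts.

102 pts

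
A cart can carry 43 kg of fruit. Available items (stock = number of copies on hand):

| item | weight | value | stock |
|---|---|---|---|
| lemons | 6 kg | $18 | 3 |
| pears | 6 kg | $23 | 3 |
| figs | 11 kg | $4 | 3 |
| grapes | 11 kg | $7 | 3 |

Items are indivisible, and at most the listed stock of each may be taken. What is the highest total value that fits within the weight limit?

Best selections within weight 43 and stock limits:
- 3×lemons + 3×pears: weight 36, value 123
- 2×lemons + 3×pears + 1×grapes: weight 41, value 112
Best: $123.

$123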